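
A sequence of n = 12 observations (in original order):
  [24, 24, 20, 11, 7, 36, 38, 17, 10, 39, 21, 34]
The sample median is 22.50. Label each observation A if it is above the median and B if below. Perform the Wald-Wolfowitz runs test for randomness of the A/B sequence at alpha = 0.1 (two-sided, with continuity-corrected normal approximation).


Step 1: Compute median = 22.50; label A = above, B = below.
Labels in order: AABBBAABBABA  (n_A = 6, n_B = 6)
Step 2: Count runs R = 7.
Step 3: Under H0 (random ordering), E[R] = 2*n_A*n_B/(n_A+n_B) + 1 = 2*6*6/12 + 1 = 7.0000.
        Var[R] = 2*n_A*n_B*(2*n_A*n_B - n_A - n_B) / ((n_A+n_B)^2 * (n_A+n_B-1)) = 4320/1584 = 2.7273.
        SD[R] = 1.6514.
Step 4: R = E[R], so z = 0 with no continuity correction.
Step 5: Two-sided p-value via normal approximation = 2*(1 - Phi(|z|)) = 1.000000.
Step 6: alpha = 0.1. fail to reject H0.

R = 7, z = 0.0000, p = 1.000000, fail to reject H0.


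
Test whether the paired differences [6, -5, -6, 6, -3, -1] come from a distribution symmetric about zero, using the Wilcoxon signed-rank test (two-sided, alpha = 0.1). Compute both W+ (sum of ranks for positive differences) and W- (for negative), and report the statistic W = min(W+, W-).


Step 1: Drop any zero differences (none here) and take |d_i|.
|d| = [6, 5, 6, 6, 3, 1]
Step 2: Midrank |d_i| (ties get averaged ranks).
ranks: |6|->5, |5|->3, |6|->5, |6|->5, |3|->2, |1|->1
Step 3: Attach original signs; sum ranks with positive sign and with negative sign.
W+ = 5 + 5 = 10
W- = 3 + 5 + 2 + 1 = 11
(Check: W+ + W- = 21 should equal n(n+1)/2 = 21.)
Step 4: Test statistic W = min(W+, W-) = 10.
Step 5: Ties in |d|, so use the tie-corrected normal approximation.
        E[W] = n(n+1)/4 = 6*7/4 = 10.5.
        Tie groups: |d|=6 (t=3); sum(t^3 - t) = 24.
        Var[W] = n(n+1)(2n+1)/24 - sum(t^3-t)/48 = 546/24 - 24/48 = 22.25.
        z = (W - E[W]) / sqrt(Var[W]) = (10 - 10.5) / 4.7170 = -0.1060.
        Two-sided p = 2*Phi(z) = 0.915583.
Step 6: alpha = 0.1. fail to reject H0.

W+ = 10, W- = 11, W = min = 10, p = 0.915583, fail to reject H0.


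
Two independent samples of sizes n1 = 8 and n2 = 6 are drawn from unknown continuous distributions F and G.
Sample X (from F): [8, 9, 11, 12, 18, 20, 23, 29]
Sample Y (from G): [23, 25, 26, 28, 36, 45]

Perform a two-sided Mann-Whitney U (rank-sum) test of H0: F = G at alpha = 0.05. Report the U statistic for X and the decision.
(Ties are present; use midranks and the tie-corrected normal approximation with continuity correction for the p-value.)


Step 1: Combine and sort all 14 observations; assign midranks.
sorted (value, group): (8,X), (9,X), (11,X), (12,X), (18,X), (20,X), (23,X), (23,Y), (25,Y), (26,Y), (28,Y), (29,X), (36,Y), (45,Y)
ranks: 8->1, 9->2, 11->3, 12->4, 18->5, 20->6, 23->7.5, 23->7.5, 25->9, 26->10, 28->11, 29->12, 36->13, 45->14
Step 2: Rank sum for X: R1 = 1 + 2 + 3 + 4 + 5 + 6 + 7.5 + 12 = 40.5.
Step 3: U_X = R1 - n1(n1+1)/2 = 40.5 - 8*9/2 = 40.5 - 36 = 4.5.
       U_Y = n1*n2 - U_X = 48 - 4.5 = 43.5.
Step 4: Ties are present, so use the tie-corrected normal approximation (with continuity correction) for the p-value.
Step 5: p-value = 0.014065; compare to alpha = 0.05. reject H0.

U_X = 4.5, p = 0.014065, reject H0 at alpha = 0.05.


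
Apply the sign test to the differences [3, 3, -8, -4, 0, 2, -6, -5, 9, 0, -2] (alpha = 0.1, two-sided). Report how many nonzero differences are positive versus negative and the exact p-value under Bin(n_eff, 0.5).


Step 1: Discard zero differences. Original n = 11; n_eff = number of nonzero differences = 9.
Nonzero differences (with sign): +3, +3, -8, -4, +2, -6, -5, +9, -2
Step 2: Count signs: positive = 4, negative = 5.
Step 3: Under H0: P(positive) = 0.5, so the number of positives S ~ Bin(9, 0.5).
Step 4: Two-sided exact p-value = sum of Bin(9,0.5) probabilities at or below the observed probability = 1.000000.
Step 5: alpha = 0.1. fail to reject H0.

n_eff = 9, pos = 4, neg = 5, p = 1.000000, fail to reject H0.


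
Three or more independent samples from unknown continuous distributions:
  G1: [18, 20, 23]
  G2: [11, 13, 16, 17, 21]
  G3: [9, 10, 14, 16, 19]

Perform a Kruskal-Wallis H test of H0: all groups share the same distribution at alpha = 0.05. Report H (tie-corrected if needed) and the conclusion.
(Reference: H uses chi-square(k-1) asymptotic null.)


Step 1: Combine all N = 13 observations and assign midranks.
sorted (value, group, rank): (9,G3,1), (10,G3,2), (11,G2,3), (13,G2,4), (14,G3,5), (16,G2,6.5), (16,G3,6.5), (17,G2,8), (18,G1,9), (19,G3,10), (20,G1,11), (21,G2,12), (23,G1,13)
Step 2: Sum ranks within each group.
R_1 = 33 (n_1 = 3)
R_2 = 33.5 (n_2 = 5)
R_3 = 24.5 (n_3 = 5)
Step 3: H = 12/(N(N+1)) * sum(R_i^2/n_i) - 3(N+1)
     = 12/(13*14) * (33^2/3 + 33.5^2/5 + 24.5^2/5) - 3*14
     = 0.065934 * 707.5 - 42
     = 4.648352.
Step 4: Ties present; correction factor C = 1 - 6/(13^3 - 13) = 0.997253. Corrected H = 4.648352 / 0.997253 = 4.661157.
Step 5: Under H0, H ~ chi^2(2); p-value = 0.097239.
Step 6: alpha = 0.05. fail to reject H0.

H = 4.6612, df = 2, p = 0.097239, fail to reject H0.


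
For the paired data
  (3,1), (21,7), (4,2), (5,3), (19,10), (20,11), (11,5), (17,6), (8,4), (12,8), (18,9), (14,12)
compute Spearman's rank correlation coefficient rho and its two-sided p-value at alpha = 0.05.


Step 1: Rank x and y separately (midranks; no ties here).
rank(x): 3->1, 21->12, 4->2, 5->3, 19->10, 20->11, 11->5, 17->8, 8->4, 12->6, 18->9, 14->7
rank(y): 1->1, 7->7, 2->2, 3->3, 10->10, 11->11, 5->5, 6->6, 4->4, 8->8, 9->9, 12->12
Step 2: d_i = R_x(i) - R_y(i); compute d_i^2.
  (1-1)^2=0, (12-7)^2=25, (2-2)^2=0, (3-3)^2=0, (10-10)^2=0, (11-11)^2=0, (5-5)^2=0, (8-6)^2=4, (4-4)^2=0, (6-8)^2=4, (9-9)^2=0, (7-12)^2=25
sum(d^2) = 58.
Step 3: rho = 1 - 6*58 / (12*(12^2 - 1)) = 1 - 348/1716 = 0.797203.
Step 4: Under H0, t = rho * sqrt((n-2)/(1-rho^2)) = 4.1758 ~ t(10).
Step 5: Two-sided p-value from the t-distribution with 10 df = 0.001900.
Step 6: alpha = 0.05. reject H0.

rho = 0.7972, p = 0.001900, reject H0 at alpha = 0.05.


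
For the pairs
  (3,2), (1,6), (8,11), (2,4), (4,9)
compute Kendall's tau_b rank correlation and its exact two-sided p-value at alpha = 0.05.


Step 1: Enumerate the 10 unordered pairs (i,j) with i<j and classify each by sign(x_j-x_i) * sign(y_j-y_i).
  (1,2):dx=-2,dy=+4->D; (1,3):dx=+5,dy=+9->C; (1,4):dx=-1,dy=+2->D; (1,5):dx=+1,dy=+7->C
  (2,3):dx=+7,dy=+5->C; (2,4):dx=+1,dy=-2->D; (2,5):dx=+3,dy=+3->C; (3,4):dx=-6,dy=-7->C
  (3,5):dx=-4,dy=-2->C; (4,5):dx=+2,dy=+5->C
Step 2: C = 7, D = 3, total pairs = 10.
Step 3: tau = (C - D)/(n(n-1)/2) = (7 - 3)/10 = 0.400000.
Step 4: Exact two-sided p-value (enumerate n! = 120 permutations of y under H0): p = 0.483333.
Step 5: alpha = 0.05. fail to reject H0.

tau_b = 0.4000 (C=7, D=3), p = 0.483333, fail to reject H0.


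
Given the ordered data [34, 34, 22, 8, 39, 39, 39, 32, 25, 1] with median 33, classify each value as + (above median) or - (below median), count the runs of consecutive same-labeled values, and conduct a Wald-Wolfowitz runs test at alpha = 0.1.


Step 1: Compute median = 33; label A = above, B = below.
Labels in order: AABBAAABBB  (n_A = 5, n_B = 5)
Step 2: Count runs R = 4.
Step 3: Under H0 (random ordering), E[R] = 2*n_A*n_B/(n_A+n_B) + 1 = 2*5*5/10 + 1 = 6.0000.
        Var[R] = 2*n_A*n_B*(2*n_A*n_B - n_A - n_B) / ((n_A+n_B)^2 * (n_A+n_B-1)) = 2000/900 = 2.2222.
        SD[R] = 1.4907.
Step 4: Continuity-corrected z = (R + 0.5 - E[R]) / SD[R] = (4 + 0.5 - 6.0000) / 1.4907 = -1.0062.
Step 5: Two-sided p-value via normal approximation = 2*(1 - Phi(|z|)) = 0.314305.
Step 6: alpha = 0.1. fail to reject H0.

R = 4, z = -1.0062, p = 0.314305, fail to reject H0.


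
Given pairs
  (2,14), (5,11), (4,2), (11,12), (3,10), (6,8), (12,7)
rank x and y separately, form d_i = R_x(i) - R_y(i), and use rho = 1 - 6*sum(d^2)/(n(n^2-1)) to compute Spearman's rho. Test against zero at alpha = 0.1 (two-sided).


Step 1: Rank x and y separately (midranks; no ties here).
rank(x): 2->1, 5->4, 4->3, 11->6, 3->2, 6->5, 12->7
rank(y): 14->7, 11->5, 2->1, 12->6, 10->4, 8->3, 7->2
Step 2: d_i = R_x(i) - R_y(i); compute d_i^2.
  (1-7)^2=36, (4-5)^2=1, (3-1)^2=4, (6-6)^2=0, (2-4)^2=4, (5-3)^2=4, (7-2)^2=25
sum(d^2) = 74.
Step 3: rho = 1 - 6*74 / (7*(7^2 - 1)) = 1 - 444/336 = -0.321429.
Step 4: Under H0, t = rho * sqrt((n-2)/(1-rho^2)) = -0.7590 ~ t(5).
Step 5: Two-sided p-value from the t-distribution with 5 df = 0.482072.
Step 6: alpha = 0.1. fail to reject H0.

rho = -0.3214, p = 0.482072, fail to reject H0 at alpha = 0.1.


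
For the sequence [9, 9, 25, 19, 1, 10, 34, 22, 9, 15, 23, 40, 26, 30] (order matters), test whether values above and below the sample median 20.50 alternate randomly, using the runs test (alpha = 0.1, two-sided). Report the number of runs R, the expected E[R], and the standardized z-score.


Step 1: Compute median = 20.50; label A = above, B = below.
Labels in order: BBABBBAABBAAAA  (n_A = 7, n_B = 7)
Step 2: Count runs R = 6.
Step 3: Under H0 (random ordering), E[R] = 2*n_A*n_B/(n_A+n_B) + 1 = 2*7*7/14 + 1 = 8.0000.
        Var[R] = 2*n_A*n_B*(2*n_A*n_B - n_A - n_B) / ((n_A+n_B)^2 * (n_A+n_B-1)) = 8232/2548 = 3.2308.
        SD[R] = 1.7974.
Step 4: Continuity-corrected z = (R + 0.5 - E[R]) / SD[R] = (6 + 0.5 - 8.0000) / 1.7974 = -0.8345.
Step 5: Two-sided p-value via normal approximation = 2*(1 - Phi(|z|)) = 0.403986.
Step 6: alpha = 0.1. fail to reject H0.

R = 6, z = -0.8345, p = 0.403986, fail to reject H0.


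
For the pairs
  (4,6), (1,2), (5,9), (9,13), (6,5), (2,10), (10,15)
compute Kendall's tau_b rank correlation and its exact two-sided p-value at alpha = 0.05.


Step 1: Enumerate the 21 unordered pairs (i,j) with i<j and classify each by sign(x_j-x_i) * sign(y_j-y_i).
  (1,2):dx=-3,dy=-4->C; (1,3):dx=+1,dy=+3->C; (1,4):dx=+5,dy=+7->C; (1,5):dx=+2,dy=-1->D
  (1,6):dx=-2,dy=+4->D; (1,7):dx=+6,dy=+9->C; (2,3):dx=+4,dy=+7->C; (2,4):dx=+8,dy=+11->C
  (2,5):dx=+5,dy=+3->C; (2,6):dx=+1,dy=+8->C; (2,7):dx=+9,dy=+13->C; (3,4):dx=+4,dy=+4->C
  (3,5):dx=+1,dy=-4->D; (3,6):dx=-3,dy=+1->D; (3,7):dx=+5,dy=+6->C; (4,5):dx=-3,dy=-8->C
  (4,6):dx=-7,dy=-3->C; (4,7):dx=+1,dy=+2->C; (5,6):dx=-4,dy=+5->D; (5,7):dx=+4,dy=+10->C
  (6,7):dx=+8,dy=+5->C
Step 2: C = 16, D = 5, total pairs = 21.
Step 3: tau = (C - D)/(n(n-1)/2) = (16 - 5)/21 = 0.523810.
Step 4: Exact two-sided p-value (enumerate n! = 5040 permutations of y under H0): p = 0.136111.
Step 5: alpha = 0.05. fail to reject H0.

tau_b = 0.5238 (C=16, D=5), p = 0.136111, fail to reject H0.


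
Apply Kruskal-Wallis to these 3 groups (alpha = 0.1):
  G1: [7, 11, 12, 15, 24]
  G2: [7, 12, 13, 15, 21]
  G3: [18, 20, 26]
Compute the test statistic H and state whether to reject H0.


Step 1: Combine all N = 13 observations and assign midranks.
sorted (value, group, rank): (7,G1,1.5), (7,G2,1.5), (11,G1,3), (12,G1,4.5), (12,G2,4.5), (13,G2,6), (15,G1,7.5), (15,G2,7.5), (18,G3,9), (20,G3,10), (21,G2,11), (24,G1,12), (26,G3,13)
Step 2: Sum ranks within each group.
R_1 = 28.5 (n_1 = 5)
R_2 = 30.5 (n_2 = 5)
R_3 = 32 (n_3 = 3)
Step 3: H = 12/(N(N+1)) * sum(R_i^2/n_i) - 3(N+1)
     = 12/(13*14) * (28.5^2/5 + 30.5^2/5 + 32^2/3) - 3*14
     = 0.065934 * 689.833 - 42
     = 3.483516.
Step 4: Ties present; correction factor C = 1 - 18/(13^3 - 13) = 0.991758. Corrected H = 3.483516 / 0.991758 = 3.512465.
Step 5: Under H0, H ~ chi^2(2); p-value = 0.172694.
Step 6: alpha = 0.1. fail to reject H0.

H = 3.5125, df = 2, p = 0.172694, fail to reject H0.


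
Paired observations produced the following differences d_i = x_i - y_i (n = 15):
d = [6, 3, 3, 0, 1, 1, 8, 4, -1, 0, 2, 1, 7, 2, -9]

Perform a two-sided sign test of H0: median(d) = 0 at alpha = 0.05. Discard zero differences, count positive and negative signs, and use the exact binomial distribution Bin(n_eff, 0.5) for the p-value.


Step 1: Discard zero differences. Original n = 15; n_eff = number of nonzero differences = 13.
Nonzero differences (with sign): +6, +3, +3, +1, +1, +8, +4, -1, +2, +1, +7, +2, -9
Step 2: Count signs: positive = 11, negative = 2.
Step 3: Under H0: P(positive) = 0.5, so the number of positives S ~ Bin(13, 0.5).
Step 4: Two-sided exact p-value = sum of Bin(13,0.5) probabilities at or below the observed probability = 0.022461.
Step 5: alpha = 0.05. reject H0.

n_eff = 13, pos = 11, neg = 2, p = 0.022461, reject H0.


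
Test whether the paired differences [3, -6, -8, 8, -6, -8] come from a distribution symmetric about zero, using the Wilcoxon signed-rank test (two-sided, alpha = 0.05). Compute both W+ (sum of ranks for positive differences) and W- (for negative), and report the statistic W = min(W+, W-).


Step 1: Drop any zero differences (none here) and take |d_i|.
|d| = [3, 6, 8, 8, 6, 8]
Step 2: Midrank |d_i| (ties get averaged ranks).
ranks: |3|->1, |6|->2.5, |8|->5, |8|->5, |6|->2.5, |8|->5
Step 3: Attach original signs; sum ranks with positive sign and with negative sign.
W+ = 1 + 5 = 6
W- = 2.5 + 5 + 2.5 + 5 = 15
(Check: W+ + W- = 21 should equal n(n+1)/2 = 21.)
Step 4: Test statistic W = min(W+, W-) = 6.
Step 5: Ties in |d|, so use the tie-corrected normal approximation.
        E[W] = n(n+1)/4 = 6*7/4 = 10.5.
        Tie groups: |d|=6 (t=2), |d|=8 (t=3); sum(t^3 - t) = 30.
        Var[W] = n(n+1)(2n+1)/24 - sum(t^3-t)/48 = 546/24 - 30/48 = 22.125.
        z = (W - E[W]) / sqrt(Var[W]) = (6 - 10.5) / 4.7037 = -0.9567.
        Two-sided p = 2*Phi(z) = 0.338724.
Step 6: alpha = 0.05. fail to reject H0.

W+ = 6, W- = 15, W = min = 6, p = 0.338724, fail to reject H0.


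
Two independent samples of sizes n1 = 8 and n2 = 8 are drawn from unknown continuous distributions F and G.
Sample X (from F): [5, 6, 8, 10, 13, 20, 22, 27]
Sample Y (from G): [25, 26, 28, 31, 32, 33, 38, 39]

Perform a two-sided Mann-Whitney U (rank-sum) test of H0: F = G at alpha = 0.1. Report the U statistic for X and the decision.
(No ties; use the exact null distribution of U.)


Step 1: Combine and sort all 16 observations; assign midranks.
sorted (value, group): (5,X), (6,X), (8,X), (10,X), (13,X), (20,X), (22,X), (25,Y), (26,Y), (27,X), (28,Y), (31,Y), (32,Y), (33,Y), (38,Y), (39,Y)
ranks: 5->1, 6->2, 8->3, 10->4, 13->5, 20->6, 22->7, 25->8, 26->9, 27->10, 28->11, 31->12, 32->13, 33->14, 38->15, 39->16
Step 2: Rank sum for X: R1 = 1 + 2 + 3 + 4 + 5 + 6 + 7 + 10 = 38.
Step 3: U_X = R1 - n1(n1+1)/2 = 38 - 8*9/2 = 38 - 36 = 2.
       U_Y = n1*n2 - U_X = 64 - 2 = 62.
Step 4: No ties, so the exact null distribution of U (based on enumerating the C(16,8) = 12870 equally likely rank assignments) gives the two-sided p-value.
Step 5: p-value = 0.000622; compare to alpha = 0.1. reject H0.

U_X = 2, p = 0.000622, reject H0 at alpha = 0.1.


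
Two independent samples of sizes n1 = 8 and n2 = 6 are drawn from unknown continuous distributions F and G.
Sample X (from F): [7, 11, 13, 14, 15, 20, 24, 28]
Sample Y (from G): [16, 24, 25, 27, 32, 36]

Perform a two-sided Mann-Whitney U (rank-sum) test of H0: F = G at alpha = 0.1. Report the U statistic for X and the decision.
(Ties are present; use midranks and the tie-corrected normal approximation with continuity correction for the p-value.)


Step 1: Combine and sort all 14 observations; assign midranks.
sorted (value, group): (7,X), (11,X), (13,X), (14,X), (15,X), (16,Y), (20,X), (24,X), (24,Y), (25,Y), (27,Y), (28,X), (32,Y), (36,Y)
ranks: 7->1, 11->2, 13->3, 14->4, 15->5, 16->6, 20->7, 24->8.5, 24->8.5, 25->10, 27->11, 28->12, 32->13, 36->14
Step 2: Rank sum for X: R1 = 1 + 2 + 3 + 4 + 5 + 7 + 8.5 + 12 = 42.5.
Step 3: U_X = R1 - n1(n1+1)/2 = 42.5 - 8*9/2 = 42.5 - 36 = 6.5.
       U_Y = n1*n2 - U_X = 48 - 6.5 = 41.5.
Step 4: Ties are present, so use the tie-corrected normal approximation (with continuity correction) for the p-value.
Step 5: p-value = 0.028013; compare to alpha = 0.1. reject H0.

U_X = 6.5, p = 0.028013, reject H0 at alpha = 0.1.


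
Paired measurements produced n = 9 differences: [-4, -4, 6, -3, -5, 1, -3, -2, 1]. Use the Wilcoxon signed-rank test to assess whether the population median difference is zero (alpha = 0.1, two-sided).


Step 1: Drop any zero differences (none here) and take |d_i|.
|d| = [4, 4, 6, 3, 5, 1, 3, 2, 1]
Step 2: Midrank |d_i| (ties get averaged ranks).
ranks: |4|->6.5, |4|->6.5, |6|->9, |3|->4.5, |5|->8, |1|->1.5, |3|->4.5, |2|->3, |1|->1.5
Step 3: Attach original signs; sum ranks with positive sign and with negative sign.
W+ = 9 + 1.5 + 1.5 = 12
W- = 6.5 + 6.5 + 4.5 + 8 + 4.5 + 3 = 33
(Check: W+ + W- = 45 should equal n(n+1)/2 = 45.)
Step 4: Test statistic W = min(W+, W-) = 12.
Step 5: Ties in |d|, so use the tie-corrected normal approximation.
        E[W] = n(n+1)/4 = 9*10/4 = 22.5.
        Tie groups: |d|=1 (t=2), |d|=3 (t=2), |d|=4 (t=2); sum(t^3 - t) = 18.
        Var[W] = n(n+1)(2n+1)/24 - sum(t^3-t)/48 = 1710/24 - 18/48 = 70.875.
        z = (W - E[W]) / sqrt(Var[W]) = (12 - 22.5) / 8.4187 = -1.2472.
        Two-sided p = 2*Phi(z) = 0.212317.
Step 6: alpha = 0.1. fail to reject H0.

W+ = 12, W- = 33, W = min = 12, p = 0.212317, fail to reject H0.


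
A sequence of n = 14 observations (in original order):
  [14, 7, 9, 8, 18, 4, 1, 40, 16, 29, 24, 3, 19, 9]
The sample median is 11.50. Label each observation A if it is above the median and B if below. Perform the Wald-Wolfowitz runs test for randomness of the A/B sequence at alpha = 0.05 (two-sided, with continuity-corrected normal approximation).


Step 1: Compute median = 11.50; label A = above, B = below.
Labels in order: ABBBABBAAAABAB  (n_A = 7, n_B = 7)
Step 2: Count runs R = 8.
Step 3: Under H0 (random ordering), E[R] = 2*n_A*n_B/(n_A+n_B) + 1 = 2*7*7/14 + 1 = 8.0000.
        Var[R] = 2*n_A*n_B*(2*n_A*n_B - n_A - n_B) / ((n_A+n_B)^2 * (n_A+n_B-1)) = 8232/2548 = 3.2308.
        SD[R] = 1.7974.
Step 4: R = E[R], so z = 0 with no continuity correction.
Step 5: Two-sided p-value via normal approximation = 2*(1 - Phi(|z|)) = 1.000000.
Step 6: alpha = 0.05. fail to reject H0.

R = 8, z = 0.0000, p = 1.000000, fail to reject H0.


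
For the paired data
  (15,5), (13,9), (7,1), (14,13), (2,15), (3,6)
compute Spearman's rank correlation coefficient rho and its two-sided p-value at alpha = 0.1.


Step 1: Rank x and y separately (midranks; no ties here).
rank(x): 15->6, 13->4, 7->3, 14->5, 2->1, 3->2
rank(y): 5->2, 9->4, 1->1, 13->5, 15->6, 6->3
Step 2: d_i = R_x(i) - R_y(i); compute d_i^2.
  (6-2)^2=16, (4-4)^2=0, (3-1)^2=4, (5-5)^2=0, (1-6)^2=25, (2-3)^2=1
sum(d^2) = 46.
Step 3: rho = 1 - 6*46 / (6*(6^2 - 1)) = 1 - 276/210 = -0.314286.
Step 4: Under H0, t = rho * sqrt((n-2)/(1-rho^2)) = -0.6621 ~ t(4).
Step 5: Two-sided p-value from the t-distribution with 4 df = 0.544093.
Step 6: alpha = 0.1. fail to reject H0.

rho = -0.3143, p = 0.544093, fail to reject H0 at alpha = 0.1.


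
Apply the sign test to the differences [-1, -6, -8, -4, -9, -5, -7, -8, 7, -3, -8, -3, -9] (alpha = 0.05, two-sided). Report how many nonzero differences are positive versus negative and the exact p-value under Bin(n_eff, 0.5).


Step 1: Discard zero differences. Original n = 13; n_eff = number of nonzero differences = 13.
Nonzero differences (with sign): -1, -6, -8, -4, -9, -5, -7, -8, +7, -3, -8, -3, -9
Step 2: Count signs: positive = 1, negative = 12.
Step 3: Under H0: P(positive) = 0.5, so the number of positives S ~ Bin(13, 0.5).
Step 4: Two-sided exact p-value = sum of Bin(13,0.5) probabilities at or below the observed probability = 0.003418.
Step 5: alpha = 0.05. reject H0.

n_eff = 13, pos = 1, neg = 12, p = 0.003418, reject H0.


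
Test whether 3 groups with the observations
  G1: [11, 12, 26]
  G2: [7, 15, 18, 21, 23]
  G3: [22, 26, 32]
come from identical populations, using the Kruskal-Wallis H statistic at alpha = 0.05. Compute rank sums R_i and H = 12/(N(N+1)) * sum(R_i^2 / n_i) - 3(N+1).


Step 1: Combine all N = 11 observations and assign midranks.
sorted (value, group, rank): (7,G2,1), (11,G1,2), (12,G1,3), (15,G2,4), (18,G2,5), (21,G2,6), (22,G3,7), (23,G2,8), (26,G1,9.5), (26,G3,9.5), (32,G3,11)
Step 2: Sum ranks within each group.
R_1 = 14.5 (n_1 = 3)
R_2 = 24 (n_2 = 5)
R_3 = 27.5 (n_3 = 3)
Step 3: H = 12/(N(N+1)) * sum(R_i^2/n_i) - 3(N+1)
     = 12/(11*12) * (14.5^2/3 + 24^2/5 + 27.5^2/3) - 3*12
     = 0.090909 * 437.367 - 36
     = 3.760606.
Step 4: Ties present; correction factor C = 1 - 6/(11^3 - 11) = 0.995455. Corrected H = 3.760606 / 0.995455 = 3.777778.
Step 5: Under H0, H ~ chi^2(2); p-value = 0.151240.
Step 6: alpha = 0.05. fail to reject H0.

H = 3.7778, df = 2, p = 0.151240, fail to reject H0.


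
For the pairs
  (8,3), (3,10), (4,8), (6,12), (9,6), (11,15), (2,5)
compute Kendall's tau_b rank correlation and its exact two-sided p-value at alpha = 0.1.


Step 1: Enumerate the 21 unordered pairs (i,j) with i<j and classify each by sign(x_j-x_i) * sign(y_j-y_i).
  (1,2):dx=-5,dy=+7->D; (1,3):dx=-4,dy=+5->D; (1,4):dx=-2,dy=+9->D; (1,5):dx=+1,dy=+3->C
  (1,6):dx=+3,dy=+12->C; (1,7):dx=-6,dy=+2->D; (2,3):dx=+1,dy=-2->D; (2,4):dx=+3,dy=+2->C
  (2,5):dx=+6,dy=-4->D; (2,6):dx=+8,dy=+5->C; (2,7):dx=-1,dy=-5->C; (3,4):dx=+2,dy=+4->C
  (3,5):dx=+5,dy=-2->D; (3,6):dx=+7,dy=+7->C; (3,7):dx=-2,dy=-3->C; (4,5):dx=+3,dy=-6->D
  (4,6):dx=+5,dy=+3->C; (4,7):dx=-4,dy=-7->C; (5,6):dx=+2,dy=+9->C; (5,7):dx=-7,dy=-1->C
  (6,7):dx=-9,dy=-10->C
Step 2: C = 13, D = 8, total pairs = 21.
Step 3: tau = (C - D)/(n(n-1)/2) = (13 - 8)/21 = 0.238095.
Step 4: Exact two-sided p-value (enumerate n! = 5040 permutations of y under H0): p = 0.561905.
Step 5: alpha = 0.1. fail to reject H0.

tau_b = 0.2381 (C=13, D=8), p = 0.561905, fail to reject H0.


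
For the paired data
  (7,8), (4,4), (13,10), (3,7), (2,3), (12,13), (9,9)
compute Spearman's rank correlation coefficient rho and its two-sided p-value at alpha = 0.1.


Step 1: Rank x and y separately (midranks; no ties here).
rank(x): 7->4, 4->3, 13->7, 3->2, 2->1, 12->6, 9->5
rank(y): 8->4, 4->2, 10->6, 7->3, 3->1, 13->7, 9->5
Step 2: d_i = R_x(i) - R_y(i); compute d_i^2.
  (4-4)^2=0, (3-2)^2=1, (7-6)^2=1, (2-3)^2=1, (1-1)^2=0, (6-7)^2=1, (5-5)^2=0
sum(d^2) = 4.
Step 3: rho = 1 - 6*4 / (7*(7^2 - 1)) = 1 - 24/336 = 0.928571.
Step 4: Under H0, t = rho * sqrt((n-2)/(1-rho^2)) = 5.5943 ~ t(5).
Step 5: Two-sided p-value from the t-distribution with 5 df = 0.002519.
Step 6: alpha = 0.1. reject H0.

rho = 0.9286, p = 0.002519, reject H0 at alpha = 0.1.


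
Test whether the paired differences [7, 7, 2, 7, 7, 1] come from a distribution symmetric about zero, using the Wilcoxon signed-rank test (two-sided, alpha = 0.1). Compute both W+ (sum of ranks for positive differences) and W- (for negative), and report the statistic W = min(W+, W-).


Step 1: Drop any zero differences (none here) and take |d_i|.
|d| = [7, 7, 2, 7, 7, 1]
Step 2: Midrank |d_i| (ties get averaged ranks).
ranks: |7|->4.5, |7|->4.5, |2|->2, |7|->4.5, |7|->4.5, |1|->1
Step 3: Attach original signs; sum ranks with positive sign and with negative sign.
W+ = 4.5 + 4.5 + 2 + 4.5 + 4.5 + 1 = 21
W- = 0 = 0
(Check: W+ + W- = 21 should equal n(n+1)/2 = 21.)
Step 4: Test statistic W = min(W+, W-) = 0.
Step 5: Ties in |d|, so use the tie-corrected normal approximation.
        E[W] = n(n+1)/4 = 6*7/4 = 10.5.
        Tie groups: |d|=7 (t=4); sum(t^3 - t) = 60.
        Var[W] = n(n+1)(2n+1)/24 - sum(t^3-t)/48 = 546/24 - 60/48 = 21.5.
        z = (W - E[W]) / sqrt(Var[W]) = (0 - 10.5) / 4.6368 = -2.2645.
        Two-sided p = 2*Phi(z) = 0.023544.
Step 6: alpha = 0.1. reject H0.

W+ = 21, W- = 0, W = min = 0, p = 0.023544, reject H0.


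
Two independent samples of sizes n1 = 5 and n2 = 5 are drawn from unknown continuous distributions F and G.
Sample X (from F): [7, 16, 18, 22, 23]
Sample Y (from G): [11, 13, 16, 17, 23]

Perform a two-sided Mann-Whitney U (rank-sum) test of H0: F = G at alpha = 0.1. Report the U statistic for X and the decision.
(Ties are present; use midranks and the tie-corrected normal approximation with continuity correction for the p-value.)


Step 1: Combine and sort all 10 observations; assign midranks.
sorted (value, group): (7,X), (11,Y), (13,Y), (16,X), (16,Y), (17,Y), (18,X), (22,X), (23,X), (23,Y)
ranks: 7->1, 11->2, 13->3, 16->4.5, 16->4.5, 17->6, 18->7, 22->8, 23->9.5, 23->9.5
Step 2: Rank sum for X: R1 = 1 + 4.5 + 7 + 8 + 9.5 = 30.
Step 3: U_X = R1 - n1(n1+1)/2 = 30 - 5*6/2 = 30 - 15 = 15.
       U_Y = n1*n2 - U_X = 25 - 15 = 10.
Step 4: Ties are present, so use the tie-corrected normal approximation (with continuity correction) for the p-value.
Step 5: p-value = 0.674236; compare to alpha = 0.1. fail to reject H0.

U_X = 15, p = 0.674236, fail to reject H0 at alpha = 0.1.


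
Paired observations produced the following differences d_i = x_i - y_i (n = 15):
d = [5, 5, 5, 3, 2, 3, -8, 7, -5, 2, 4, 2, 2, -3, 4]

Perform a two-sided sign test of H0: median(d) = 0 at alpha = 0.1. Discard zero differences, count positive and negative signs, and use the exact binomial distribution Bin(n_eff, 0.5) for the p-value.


Step 1: Discard zero differences. Original n = 15; n_eff = number of nonzero differences = 15.
Nonzero differences (with sign): +5, +5, +5, +3, +2, +3, -8, +7, -5, +2, +4, +2, +2, -3, +4
Step 2: Count signs: positive = 12, negative = 3.
Step 3: Under H0: P(positive) = 0.5, so the number of positives S ~ Bin(15, 0.5).
Step 4: Two-sided exact p-value = sum of Bin(15,0.5) probabilities at or below the observed probability = 0.035156.
Step 5: alpha = 0.1. reject H0.

n_eff = 15, pos = 12, neg = 3, p = 0.035156, reject H0.


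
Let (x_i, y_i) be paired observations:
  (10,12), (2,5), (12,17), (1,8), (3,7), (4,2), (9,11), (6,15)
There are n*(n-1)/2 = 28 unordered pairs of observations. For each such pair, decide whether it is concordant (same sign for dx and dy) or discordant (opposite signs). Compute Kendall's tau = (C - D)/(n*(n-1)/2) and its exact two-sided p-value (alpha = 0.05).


Step 1: Enumerate the 28 unordered pairs (i,j) with i<j and classify each by sign(x_j-x_i) * sign(y_j-y_i).
  (1,2):dx=-8,dy=-7->C; (1,3):dx=+2,dy=+5->C; (1,4):dx=-9,dy=-4->C; (1,5):dx=-7,dy=-5->C
  (1,6):dx=-6,dy=-10->C; (1,7):dx=-1,dy=-1->C; (1,8):dx=-4,dy=+3->D; (2,3):dx=+10,dy=+12->C
  (2,4):dx=-1,dy=+3->D; (2,5):dx=+1,dy=+2->C; (2,6):dx=+2,dy=-3->D; (2,7):dx=+7,dy=+6->C
  (2,8):dx=+4,dy=+10->C; (3,4):dx=-11,dy=-9->C; (3,5):dx=-9,dy=-10->C; (3,6):dx=-8,dy=-15->C
  (3,7):dx=-3,dy=-6->C; (3,8):dx=-6,dy=-2->C; (4,5):dx=+2,dy=-1->D; (4,6):dx=+3,dy=-6->D
  (4,7):dx=+8,dy=+3->C; (4,8):dx=+5,dy=+7->C; (5,6):dx=+1,dy=-5->D; (5,7):dx=+6,dy=+4->C
  (5,8):dx=+3,dy=+8->C; (6,7):dx=+5,dy=+9->C; (6,8):dx=+2,dy=+13->C; (7,8):dx=-3,dy=+4->D
Step 2: C = 21, D = 7, total pairs = 28.
Step 3: tau = (C - D)/(n(n-1)/2) = (21 - 7)/28 = 0.500000.
Step 4: Exact two-sided p-value (enumerate n! = 40320 permutations of y under H0): p = 0.108681.
Step 5: alpha = 0.05. fail to reject H0.

tau_b = 0.5000 (C=21, D=7), p = 0.108681, fail to reject H0.


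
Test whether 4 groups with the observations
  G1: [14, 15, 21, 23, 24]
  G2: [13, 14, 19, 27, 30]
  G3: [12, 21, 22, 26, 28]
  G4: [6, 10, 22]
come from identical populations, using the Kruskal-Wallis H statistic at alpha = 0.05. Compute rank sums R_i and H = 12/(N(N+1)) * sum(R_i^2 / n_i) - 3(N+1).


Step 1: Combine all N = 18 observations and assign midranks.
sorted (value, group, rank): (6,G4,1), (10,G4,2), (12,G3,3), (13,G2,4), (14,G1,5.5), (14,G2,5.5), (15,G1,7), (19,G2,8), (21,G1,9.5), (21,G3,9.5), (22,G3,11.5), (22,G4,11.5), (23,G1,13), (24,G1,14), (26,G3,15), (27,G2,16), (28,G3,17), (30,G2,18)
Step 2: Sum ranks within each group.
R_1 = 49 (n_1 = 5)
R_2 = 51.5 (n_2 = 5)
R_3 = 56 (n_3 = 5)
R_4 = 14.5 (n_4 = 3)
Step 3: H = 12/(N(N+1)) * sum(R_i^2/n_i) - 3(N+1)
     = 12/(18*19) * (49^2/5 + 51.5^2/5 + 56^2/5 + 14.5^2/3) - 3*19
     = 0.035088 * 1707.93 - 57
     = 2.927485.
Step 4: Ties present; correction factor C = 1 - 18/(18^3 - 18) = 0.996904. Corrected H = 2.927485 / 0.996904 = 2.936577.
Step 5: Under H0, H ~ chi^2(3); p-value = 0.401507.
Step 6: alpha = 0.05. fail to reject H0.

H = 2.9366, df = 3, p = 0.401507, fail to reject H0.


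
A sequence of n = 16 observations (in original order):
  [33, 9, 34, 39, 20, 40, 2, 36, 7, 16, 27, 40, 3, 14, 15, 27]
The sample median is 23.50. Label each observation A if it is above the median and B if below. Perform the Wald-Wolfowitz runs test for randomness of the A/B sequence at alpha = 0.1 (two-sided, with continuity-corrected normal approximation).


Step 1: Compute median = 23.50; label A = above, B = below.
Labels in order: ABAABABABBAABBBA  (n_A = 8, n_B = 8)
Step 2: Count runs R = 11.
Step 3: Under H0 (random ordering), E[R] = 2*n_A*n_B/(n_A+n_B) + 1 = 2*8*8/16 + 1 = 9.0000.
        Var[R] = 2*n_A*n_B*(2*n_A*n_B - n_A - n_B) / ((n_A+n_B)^2 * (n_A+n_B-1)) = 14336/3840 = 3.7333.
        SD[R] = 1.9322.
Step 4: Continuity-corrected z = (R - 0.5 - E[R]) / SD[R] = (11 - 0.5 - 9.0000) / 1.9322 = 0.7763.
Step 5: Two-sided p-value via normal approximation = 2*(1 - Phi(|z|)) = 0.437558.
Step 6: alpha = 0.1. fail to reject H0.

R = 11, z = 0.7763, p = 0.437558, fail to reject H0.


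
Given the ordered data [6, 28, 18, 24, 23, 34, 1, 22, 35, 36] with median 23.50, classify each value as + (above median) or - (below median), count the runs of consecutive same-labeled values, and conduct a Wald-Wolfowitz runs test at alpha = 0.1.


Step 1: Compute median = 23.50; label A = above, B = below.
Labels in order: BABABABBAA  (n_A = 5, n_B = 5)
Step 2: Count runs R = 8.
Step 3: Under H0 (random ordering), E[R] = 2*n_A*n_B/(n_A+n_B) + 1 = 2*5*5/10 + 1 = 6.0000.
        Var[R] = 2*n_A*n_B*(2*n_A*n_B - n_A - n_B) / ((n_A+n_B)^2 * (n_A+n_B-1)) = 2000/900 = 2.2222.
        SD[R] = 1.4907.
Step 4: Continuity-corrected z = (R - 0.5 - E[R]) / SD[R] = (8 - 0.5 - 6.0000) / 1.4907 = 1.0062.
Step 5: Two-sided p-value via normal approximation = 2*(1 - Phi(|z|)) = 0.314305.
Step 6: alpha = 0.1. fail to reject H0.

R = 8, z = 1.0062, p = 0.314305, fail to reject H0.


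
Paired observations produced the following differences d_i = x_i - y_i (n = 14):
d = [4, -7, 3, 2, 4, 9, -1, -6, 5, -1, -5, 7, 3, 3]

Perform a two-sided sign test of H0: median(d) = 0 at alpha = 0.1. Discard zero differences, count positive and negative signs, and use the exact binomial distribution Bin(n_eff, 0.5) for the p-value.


Step 1: Discard zero differences. Original n = 14; n_eff = number of nonzero differences = 14.
Nonzero differences (with sign): +4, -7, +3, +2, +4, +9, -1, -6, +5, -1, -5, +7, +3, +3
Step 2: Count signs: positive = 9, negative = 5.
Step 3: Under H0: P(positive) = 0.5, so the number of positives S ~ Bin(14, 0.5).
Step 4: Two-sided exact p-value = sum of Bin(14,0.5) probabilities at or below the observed probability = 0.423950.
Step 5: alpha = 0.1. fail to reject H0.

n_eff = 14, pos = 9, neg = 5, p = 0.423950, fail to reject H0.


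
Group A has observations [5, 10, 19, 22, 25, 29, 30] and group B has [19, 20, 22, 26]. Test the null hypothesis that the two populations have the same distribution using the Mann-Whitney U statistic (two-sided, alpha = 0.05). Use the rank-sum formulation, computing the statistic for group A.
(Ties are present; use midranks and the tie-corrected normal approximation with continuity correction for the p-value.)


Step 1: Combine and sort all 11 observations; assign midranks.
sorted (value, group): (5,X), (10,X), (19,X), (19,Y), (20,Y), (22,X), (22,Y), (25,X), (26,Y), (29,X), (30,X)
ranks: 5->1, 10->2, 19->3.5, 19->3.5, 20->5, 22->6.5, 22->6.5, 25->8, 26->9, 29->10, 30->11
Step 2: Rank sum for X: R1 = 1 + 2 + 3.5 + 6.5 + 8 + 10 + 11 = 42.
Step 3: U_X = R1 - n1(n1+1)/2 = 42 - 7*8/2 = 42 - 28 = 14.
       U_Y = n1*n2 - U_X = 28 - 14 = 14.
Step 4: Ties are present, so use the tie-corrected normal approximation (with continuity correction) for the p-value.
Step 5: p-value = 1.000000; compare to alpha = 0.05. fail to reject H0.

U_X = 14, p = 1.000000, fail to reject H0 at alpha = 0.05.


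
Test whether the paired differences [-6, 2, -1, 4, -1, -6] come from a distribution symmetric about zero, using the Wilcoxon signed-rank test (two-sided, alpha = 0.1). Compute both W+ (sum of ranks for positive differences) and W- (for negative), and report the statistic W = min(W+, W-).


Step 1: Drop any zero differences (none here) and take |d_i|.
|d| = [6, 2, 1, 4, 1, 6]
Step 2: Midrank |d_i| (ties get averaged ranks).
ranks: |6|->5.5, |2|->3, |1|->1.5, |4|->4, |1|->1.5, |6|->5.5
Step 3: Attach original signs; sum ranks with positive sign and with negative sign.
W+ = 3 + 4 = 7
W- = 5.5 + 1.5 + 1.5 + 5.5 = 14
(Check: W+ + W- = 21 should equal n(n+1)/2 = 21.)
Step 4: Test statistic W = min(W+, W-) = 7.
Step 5: Ties in |d|, so use the tie-corrected normal approximation.
        E[W] = n(n+1)/4 = 6*7/4 = 10.5.
        Tie groups: |d|=1 (t=2), |d|=6 (t=2); sum(t^3 - t) = 12.
        Var[W] = n(n+1)(2n+1)/24 - sum(t^3-t)/48 = 546/24 - 12/48 = 22.5.
        z = (W - E[W]) / sqrt(Var[W]) = (7 - 10.5) / 4.7434 = -0.7379.
        Two-sided p = 2*Phi(z) = 0.460597.
Step 6: alpha = 0.1. fail to reject H0.

W+ = 7, W- = 14, W = min = 7, p = 0.460597, fail to reject H0.


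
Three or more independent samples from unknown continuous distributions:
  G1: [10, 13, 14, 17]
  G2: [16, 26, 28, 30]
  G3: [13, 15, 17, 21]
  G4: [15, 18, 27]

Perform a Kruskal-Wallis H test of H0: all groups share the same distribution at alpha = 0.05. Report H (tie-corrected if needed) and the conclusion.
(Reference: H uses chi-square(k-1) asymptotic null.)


Step 1: Combine all N = 15 observations and assign midranks.
sorted (value, group, rank): (10,G1,1), (13,G1,2.5), (13,G3,2.5), (14,G1,4), (15,G3,5.5), (15,G4,5.5), (16,G2,7), (17,G1,8.5), (17,G3,8.5), (18,G4,10), (21,G3,11), (26,G2,12), (27,G4,13), (28,G2,14), (30,G2,15)
Step 2: Sum ranks within each group.
R_1 = 16 (n_1 = 4)
R_2 = 48 (n_2 = 4)
R_3 = 27.5 (n_3 = 4)
R_4 = 28.5 (n_4 = 3)
Step 3: H = 12/(N(N+1)) * sum(R_i^2/n_i) - 3(N+1)
     = 12/(15*16) * (16^2/4 + 48^2/4 + 27.5^2/4 + 28.5^2/3) - 3*16
     = 0.050000 * 1099.81 - 48
     = 6.990625.
Step 4: Ties present; correction factor C = 1 - 18/(15^3 - 15) = 0.994643. Corrected H = 6.990625 / 0.994643 = 7.028276.
Step 5: Under H0, H ~ chi^2(3); p-value = 0.071002.
Step 6: alpha = 0.05. fail to reject H0.

H = 7.0283, df = 3, p = 0.071002, fail to reject H0.


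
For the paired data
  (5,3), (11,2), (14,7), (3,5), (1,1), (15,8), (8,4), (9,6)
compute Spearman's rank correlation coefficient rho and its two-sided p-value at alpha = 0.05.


Step 1: Rank x and y separately (midranks; no ties here).
rank(x): 5->3, 11->6, 14->7, 3->2, 1->1, 15->8, 8->4, 9->5
rank(y): 3->3, 2->2, 7->7, 5->5, 1->1, 8->8, 4->4, 6->6
Step 2: d_i = R_x(i) - R_y(i); compute d_i^2.
  (3-3)^2=0, (6-2)^2=16, (7-7)^2=0, (2-5)^2=9, (1-1)^2=0, (8-8)^2=0, (4-4)^2=0, (5-6)^2=1
sum(d^2) = 26.
Step 3: rho = 1 - 6*26 / (8*(8^2 - 1)) = 1 - 156/504 = 0.690476.
Step 4: Under H0, t = rho * sqrt((n-2)/(1-rho^2)) = 2.3382 ~ t(6).
Step 5: Two-sided p-value from the t-distribution with 6 df = 0.057990.
Step 6: alpha = 0.05. fail to reject H0.

rho = 0.6905, p = 0.057990, fail to reject H0 at alpha = 0.05.


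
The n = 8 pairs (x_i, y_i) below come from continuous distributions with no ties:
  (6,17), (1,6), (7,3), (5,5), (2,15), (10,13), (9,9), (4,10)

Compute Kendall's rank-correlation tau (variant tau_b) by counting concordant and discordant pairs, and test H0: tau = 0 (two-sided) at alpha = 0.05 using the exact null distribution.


Step 1: Enumerate the 28 unordered pairs (i,j) with i<j and classify each by sign(x_j-x_i) * sign(y_j-y_i).
  (1,2):dx=-5,dy=-11->C; (1,3):dx=+1,dy=-14->D; (1,4):dx=-1,dy=-12->C; (1,5):dx=-4,dy=-2->C
  (1,6):dx=+4,dy=-4->D; (1,7):dx=+3,dy=-8->D; (1,8):dx=-2,dy=-7->C; (2,3):dx=+6,dy=-3->D
  (2,4):dx=+4,dy=-1->D; (2,5):dx=+1,dy=+9->C; (2,6):dx=+9,dy=+7->C; (2,7):dx=+8,dy=+3->C
  (2,8):dx=+3,dy=+4->C; (3,4):dx=-2,dy=+2->D; (3,5):dx=-5,dy=+12->D; (3,6):dx=+3,dy=+10->C
  (3,7):dx=+2,dy=+6->C; (3,8):dx=-3,dy=+7->D; (4,5):dx=-3,dy=+10->D; (4,6):dx=+5,dy=+8->C
  (4,7):dx=+4,dy=+4->C; (4,8):dx=-1,dy=+5->D; (5,6):dx=+8,dy=-2->D; (5,7):dx=+7,dy=-6->D
  (5,8):dx=+2,dy=-5->D; (6,7):dx=-1,dy=-4->C; (6,8):dx=-6,dy=-3->C; (7,8):dx=-5,dy=+1->D
Step 2: C = 14, D = 14, total pairs = 28.
Step 3: tau = (C - D)/(n(n-1)/2) = (14 - 14)/28 = 0.000000.
Step 4: Exact two-sided p-value (enumerate n! = 40320 permutations of y under H0): p = 1.000000.
Step 5: alpha = 0.05. fail to reject H0.

tau_b = 0.0000 (C=14, D=14), p = 1.000000, fail to reject H0.


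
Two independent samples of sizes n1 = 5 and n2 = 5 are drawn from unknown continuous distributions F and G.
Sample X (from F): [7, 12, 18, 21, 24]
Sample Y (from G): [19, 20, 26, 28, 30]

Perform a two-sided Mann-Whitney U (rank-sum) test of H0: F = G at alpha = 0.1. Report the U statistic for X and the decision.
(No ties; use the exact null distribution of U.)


Step 1: Combine and sort all 10 observations; assign midranks.
sorted (value, group): (7,X), (12,X), (18,X), (19,Y), (20,Y), (21,X), (24,X), (26,Y), (28,Y), (30,Y)
ranks: 7->1, 12->2, 18->3, 19->4, 20->5, 21->6, 24->7, 26->8, 28->9, 30->10
Step 2: Rank sum for X: R1 = 1 + 2 + 3 + 6 + 7 = 19.
Step 3: U_X = R1 - n1(n1+1)/2 = 19 - 5*6/2 = 19 - 15 = 4.
       U_Y = n1*n2 - U_X = 25 - 4 = 21.
Step 4: No ties, so the exact null distribution of U (based on enumerating the C(10,5) = 252 equally likely rank assignments) gives the two-sided p-value.
Step 5: p-value = 0.095238; compare to alpha = 0.1. reject H0.

U_X = 4, p = 0.095238, reject H0 at alpha = 0.1.


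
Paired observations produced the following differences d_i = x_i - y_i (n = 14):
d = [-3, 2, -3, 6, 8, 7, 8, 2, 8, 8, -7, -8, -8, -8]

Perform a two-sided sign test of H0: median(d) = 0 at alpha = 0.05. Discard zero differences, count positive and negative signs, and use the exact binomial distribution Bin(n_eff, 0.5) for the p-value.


Step 1: Discard zero differences. Original n = 14; n_eff = number of nonzero differences = 14.
Nonzero differences (with sign): -3, +2, -3, +6, +8, +7, +8, +2, +8, +8, -7, -8, -8, -8
Step 2: Count signs: positive = 8, negative = 6.
Step 3: Under H0: P(positive) = 0.5, so the number of positives S ~ Bin(14, 0.5).
Step 4: Two-sided exact p-value = sum of Bin(14,0.5) probabilities at or below the observed probability = 0.790527.
Step 5: alpha = 0.05. fail to reject H0.

n_eff = 14, pos = 8, neg = 6, p = 0.790527, fail to reject H0.


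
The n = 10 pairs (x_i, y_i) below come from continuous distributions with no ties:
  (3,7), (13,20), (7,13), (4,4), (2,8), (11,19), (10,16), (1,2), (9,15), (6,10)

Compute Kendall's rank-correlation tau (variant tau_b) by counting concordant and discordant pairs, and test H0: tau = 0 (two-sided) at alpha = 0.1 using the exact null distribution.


Step 1: Enumerate the 45 unordered pairs (i,j) with i<j and classify each by sign(x_j-x_i) * sign(y_j-y_i).
  (1,2):dx=+10,dy=+13->C; (1,3):dx=+4,dy=+6->C; (1,4):dx=+1,dy=-3->D; (1,5):dx=-1,dy=+1->D
  (1,6):dx=+8,dy=+12->C; (1,7):dx=+7,dy=+9->C; (1,8):dx=-2,dy=-5->C; (1,9):dx=+6,dy=+8->C
  (1,10):dx=+3,dy=+3->C; (2,3):dx=-6,dy=-7->C; (2,4):dx=-9,dy=-16->C; (2,5):dx=-11,dy=-12->C
  (2,6):dx=-2,dy=-1->C; (2,7):dx=-3,dy=-4->C; (2,8):dx=-12,dy=-18->C; (2,9):dx=-4,dy=-5->C
  (2,10):dx=-7,dy=-10->C; (3,4):dx=-3,dy=-9->C; (3,5):dx=-5,dy=-5->C; (3,6):dx=+4,dy=+6->C
  (3,7):dx=+3,dy=+3->C; (3,8):dx=-6,dy=-11->C; (3,9):dx=+2,dy=+2->C; (3,10):dx=-1,dy=-3->C
  (4,5):dx=-2,dy=+4->D; (4,6):dx=+7,dy=+15->C; (4,7):dx=+6,dy=+12->C; (4,8):dx=-3,dy=-2->C
  (4,9):dx=+5,dy=+11->C; (4,10):dx=+2,dy=+6->C; (5,6):dx=+9,dy=+11->C; (5,7):dx=+8,dy=+8->C
  (5,8):dx=-1,dy=-6->C; (5,9):dx=+7,dy=+7->C; (5,10):dx=+4,dy=+2->C; (6,7):dx=-1,dy=-3->C
  (6,8):dx=-10,dy=-17->C; (6,9):dx=-2,dy=-4->C; (6,10):dx=-5,dy=-9->C; (7,8):dx=-9,dy=-14->C
  (7,9):dx=-1,dy=-1->C; (7,10):dx=-4,dy=-6->C; (8,9):dx=+8,dy=+13->C; (8,10):dx=+5,dy=+8->C
  (9,10):dx=-3,dy=-5->C
Step 2: C = 42, D = 3, total pairs = 45.
Step 3: tau = (C - D)/(n(n-1)/2) = (42 - 3)/45 = 0.866667.
Step 4: Exact two-sided p-value (enumerate n! = 3628800 permutations of y under H0): p = 0.000115.
Step 5: alpha = 0.1. reject H0.

tau_b = 0.8667 (C=42, D=3), p = 0.000115, reject H0.


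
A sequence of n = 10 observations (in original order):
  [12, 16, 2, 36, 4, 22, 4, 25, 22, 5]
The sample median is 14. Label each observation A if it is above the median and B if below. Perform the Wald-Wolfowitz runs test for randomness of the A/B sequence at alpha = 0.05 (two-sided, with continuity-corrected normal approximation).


Step 1: Compute median = 14; label A = above, B = below.
Labels in order: BABABABAAB  (n_A = 5, n_B = 5)
Step 2: Count runs R = 9.
Step 3: Under H0 (random ordering), E[R] = 2*n_A*n_B/(n_A+n_B) + 1 = 2*5*5/10 + 1 = 6.0000.
        Var[R] = 2*n_A*n_B*(2*n_A*n_B - n_A - n_B) / ((n_A+n_B)^2 * (n_A+n_B-1)) = 2000/900 = 2.2222.
        SD[R] = 1.4907.
Step 4: Continuity-corrected z = (R - 0.5 - E[R]) / SD[R] = (9 - 0.5 - 6.0000) / 1.4907 = 1.6771.
Step 5: Two-sided p-value via normal approximation = 2*(1 - Phi(|z|)) = 0.093533.
Step 6: alpha = 0.05. fail to reject H0.

R = 9, z = 1.6771, p = 0.093533, fail to reject H0.
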